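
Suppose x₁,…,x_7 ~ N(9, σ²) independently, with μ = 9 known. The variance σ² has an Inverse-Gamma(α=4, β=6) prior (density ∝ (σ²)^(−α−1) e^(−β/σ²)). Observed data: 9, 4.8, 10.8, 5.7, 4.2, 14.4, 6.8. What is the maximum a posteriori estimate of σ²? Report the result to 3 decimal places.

Sum of squared deviations about the known mean: SS = (9−9)² + (4.8−9)² + (10.8−9)² + (5.7−9)² + (4.2−9)² + (14.4−9)² + (6.8−9)² = 88.81.
The Normal likelihood contributes (σ²)^(−n/2) exp(−SS/(2σ²)), so the posterior is Inverse-Gamma(α + n/2, β + SS/2) = Inverse-Gamma(7.5, 50.405).
The mode of Inverse-Gamma(a, b) is b/(a+1) = 50.405/8.5 ≈ 5.930.

σ̂²_MAP = 5.930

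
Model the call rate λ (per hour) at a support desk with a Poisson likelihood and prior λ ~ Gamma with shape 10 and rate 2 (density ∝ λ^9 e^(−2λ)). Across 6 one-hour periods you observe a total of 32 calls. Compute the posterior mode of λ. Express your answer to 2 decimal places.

λ̂_MAP = 5.13

Σxᵢ = 32, n = 6.
Posterior ∝ λ^9e^(−2λ) · λ^32e^(−6λ) = λ^41e^(−8λ), i.e. Gamma(shape=42, rate=8).
The mode of a Gamma(a, b) with a ≥ 1 (shape–rate) is (a−1)/b = 41/8 ≈ 5.13.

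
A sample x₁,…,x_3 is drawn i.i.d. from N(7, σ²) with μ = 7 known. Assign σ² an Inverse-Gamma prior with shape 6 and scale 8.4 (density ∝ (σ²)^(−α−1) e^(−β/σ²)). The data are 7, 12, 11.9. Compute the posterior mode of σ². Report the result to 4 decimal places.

Sum of squared deviations about the known mean: SS = (7−7)² + (12−7)² + (11.9−7)² = 49.01.
The Normal likelihood contributes (σ²)^(−n/2) exp(−SS/(2σ²)), so the posterior is Inverse-Gamma(α + n/2, β + SS/2) = Inverse-Gamma(7.5, 32.905).
The mode of Inverse-Gamma(a, b) is b/(a+1) = 32.905/8.5 ≈ 3.8712.

σ̂²_MAP = 3.8712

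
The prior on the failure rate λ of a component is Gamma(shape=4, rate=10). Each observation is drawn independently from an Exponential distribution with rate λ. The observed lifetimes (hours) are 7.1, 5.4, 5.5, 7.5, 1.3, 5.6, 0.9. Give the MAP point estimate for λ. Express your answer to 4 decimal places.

λ̂_MAP = 0.2309

The Exponential(rate=λ) likelihood is ∝ λ^n e^(−λΣtᵢ). Here n = 7 and Σtᵢ = 7.1 + 5.4 + 5.5 + 7.5 + 1.3 + 5.6 + 0.9 = 33.3.
Posterior ∝ λ^3e^(−10λ) · λ^7e^(−33.3λ) = λ^10e^(−43.3λ), i.e. Gamma(11, 43.3).
Mode = (a−1)/b = 10/43.3 ≈ 0.2309.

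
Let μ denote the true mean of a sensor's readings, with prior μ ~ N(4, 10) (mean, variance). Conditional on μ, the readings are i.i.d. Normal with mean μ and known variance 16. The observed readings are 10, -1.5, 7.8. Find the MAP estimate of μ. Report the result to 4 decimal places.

μ̂_MAP = 4.9348

n = 3; x̄ = (10 + (-1.5) + 7.8)/3 = 16.3/3 = 163/30 ≈ 5.4333.
For a Normal prior and Normal likelihood with known variance, the posterior is Normal; its mode equals its mean, the precision-weighted average.
Prior precision 1/σ₀² = 1/10 = 0.1; data precision n/σ² = 3/16 = 0.1875.
μ̂ = (0.1·4 + 0.1875·(163/30)) / (0.1 + 0.1875) = 1.41875/0.2875 = 227/46 ≈ 4.9348.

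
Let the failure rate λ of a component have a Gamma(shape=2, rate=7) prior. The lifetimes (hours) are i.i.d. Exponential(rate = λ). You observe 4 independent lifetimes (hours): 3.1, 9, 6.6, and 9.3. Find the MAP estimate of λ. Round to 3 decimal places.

The Exponential(rate=λ) likelihood is ∝ λ^n e^(−λΣtᵢ). Here n = 4 and Σtᵢ = 3.1 + 9 + 6.6 + 9.3 = 28.
Posterior ∝ λe^(−7λ) · λ^4e^(−28λ) = λ^5e^(−35λ), i.e. Gamma(6, 35).
Mode = (a−1)/b = 5/35 ≈ 0.143.

λ̂_MAP = 0.143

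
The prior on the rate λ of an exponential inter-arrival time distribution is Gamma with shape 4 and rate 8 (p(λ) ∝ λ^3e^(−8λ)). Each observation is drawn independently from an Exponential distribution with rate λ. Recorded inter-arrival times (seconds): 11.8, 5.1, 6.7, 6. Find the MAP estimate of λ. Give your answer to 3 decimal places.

λ̂_MAP = 0.186

The Exponential(rate=λ) likelihood is ∝ λ^n e^(−λΣtᵢ). Here n = 4 and Σtᵢ = 11.8 + 5.1 + 6.7 + 6 = 29.6.
Posterior ∝ λ^3e^(−8λ) · λ^4e^(−29.6λ) = λ^7e^(−37.6λ), i.e. Gamma(8, 37.6).
Mode = (a−1)/b = 7/37.6 ≈ 0.186.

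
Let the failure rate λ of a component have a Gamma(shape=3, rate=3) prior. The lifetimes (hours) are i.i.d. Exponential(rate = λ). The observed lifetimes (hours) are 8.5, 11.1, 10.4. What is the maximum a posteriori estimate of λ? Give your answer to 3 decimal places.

λ̂_MAP = 0.152

The Exponential(rate=λ) likelihood is ∝ λ^n e^(−λΣtᵢ). Here n = 3 and Σtᵢ = 8.5 + 11.1 + 10.4 = 30.
Posterior ∝ λ^2e^(−3λ) · λ^3e^(−30λ) = λ^5e^(−33λ), i.e. Gamma(6, 33).
Mode = (a−1)/b = 5/33 ≈ 0.152.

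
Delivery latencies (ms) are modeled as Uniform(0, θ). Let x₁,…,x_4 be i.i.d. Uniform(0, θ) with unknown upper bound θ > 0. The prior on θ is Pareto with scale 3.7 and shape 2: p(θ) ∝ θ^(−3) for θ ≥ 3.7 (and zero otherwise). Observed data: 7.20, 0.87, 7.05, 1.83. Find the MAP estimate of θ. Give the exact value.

The Uniform(0, θ) likelihood is θ^(−n) for θ ≥ max(xᵢ), zero otherwise. Here max(xᵢ) = 7.20.
Posterior ∝ θ^(−3) · θ^(−4) = θ^(−7) on θ ≥ max(3.7, 7.20) = 7.20.
This density is strictly decreasing in θ, so the posterior mode lies at the lower boundary of the support.

θ̂_MAP = 7.20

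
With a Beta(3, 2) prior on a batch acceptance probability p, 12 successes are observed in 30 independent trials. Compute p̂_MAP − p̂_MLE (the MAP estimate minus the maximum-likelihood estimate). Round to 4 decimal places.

MAP − MLE = 0.0242

Posterior is Beta(15, 20); MAP = (15−1)/(35−2) = 14/33 ≈ 0.42424.
MLE ignores the prior: p̂_MLE = k/n = 12/30 ≈ 0.40000.
Difference = 14/33 − 12/30 = 4/165 ≈ 0.0242.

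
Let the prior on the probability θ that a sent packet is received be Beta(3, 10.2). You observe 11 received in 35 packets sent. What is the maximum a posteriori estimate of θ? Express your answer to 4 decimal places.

Prior: Beta(3, 10.2).
Data: 11 successes in 35 trials. The binomial likelihood contributes θ^11(1−θ)^24, so the posterior is Beta(3+11, 10.2+24) = Beta(14, 34.2).
For Beta(a, b) with a, b > 1 the mode is (a−1)/(a+b−2) = 13/46.2 ≈ 0.2814.

θ̂_MAP = 0.2814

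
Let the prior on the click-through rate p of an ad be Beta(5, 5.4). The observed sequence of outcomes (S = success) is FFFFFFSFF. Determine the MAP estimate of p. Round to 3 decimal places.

p̂_MAP = 0.287

Prior: Beta(5, 5.4).
Data: 1 success in 9 trials (from the sequence). The binomial likelihood contributes p(1−p)^8, so the posterior is Beta(5+1, 5.4+8) = Beta(6, 13.4).
For Beta(a, b) with a, b > 1 the mode is (a−1)/(a+b−2) = 5/17.4 ≈ 0.287.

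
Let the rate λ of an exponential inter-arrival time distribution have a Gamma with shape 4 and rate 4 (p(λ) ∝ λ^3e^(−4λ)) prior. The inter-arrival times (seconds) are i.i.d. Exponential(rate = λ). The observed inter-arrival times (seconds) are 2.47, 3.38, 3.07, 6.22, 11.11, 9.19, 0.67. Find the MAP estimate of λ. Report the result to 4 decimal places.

λ̂_MAP = 0.2493

The Exponential(rate=λ) likelihood is ∝ λ^n e^(−λΣtᵢ). Here n = 7 and Σtᵢ = 2.47 + 3.38 + 3.07 + 6.22 + 11.11 + 9.19 + 0.67 = 36.11.
Posterior ∝ λ^3e^(−4λ) · λ^7e^(−36.11λ) = λ^10e^(−40.11λ), i.e. Gamma(11, 40.11).
Mode = (a−1)/b = 10/40.11 ≈ 0.2493.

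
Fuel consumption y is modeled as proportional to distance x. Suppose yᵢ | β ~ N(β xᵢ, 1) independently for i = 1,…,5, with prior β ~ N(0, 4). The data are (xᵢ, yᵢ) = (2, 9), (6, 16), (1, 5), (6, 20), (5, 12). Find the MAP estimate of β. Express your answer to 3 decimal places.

log p(β | y) = −Σ(yᵢ − βxᵢ)²/(2·1) − β²/(2·4) + const.
Setting the derivative to zero: Σxᵢ(yᵢ − βxᵢ)/1 − β/4 = 0, so β = Σxᵢyᵢ / (Σxᵢ² + σ²/τ²).
Σxᵢyᵢ = 2·9 + 6·16 + 1·5 + 6·20 + 5·12 = 299; Σxᵢ² = 102; σ²/τ² = 0.25.
β̂_MAP = 299 / (102 + 0.25) = 299/102.25 ≈ 2.924.

β̂_MAP = 2.924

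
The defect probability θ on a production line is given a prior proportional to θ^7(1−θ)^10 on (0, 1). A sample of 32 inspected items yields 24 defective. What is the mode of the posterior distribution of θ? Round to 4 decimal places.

The prior density ∝ θ^7(1−θ)^10 is the kernel of Beta(8, 11).
Data: 24 successes in 32 trials. The binomial likelihood contributes θ^24(1−θ)^8, so the posterior is Beta(8+24, 11+8) = Beta(32, 19).
For Beta(a, b) with a, b > 1 the mode is (a−1)/(a+b−2) = 31/49 ≈ 0.6327.

θ̂_MAP = 0.6327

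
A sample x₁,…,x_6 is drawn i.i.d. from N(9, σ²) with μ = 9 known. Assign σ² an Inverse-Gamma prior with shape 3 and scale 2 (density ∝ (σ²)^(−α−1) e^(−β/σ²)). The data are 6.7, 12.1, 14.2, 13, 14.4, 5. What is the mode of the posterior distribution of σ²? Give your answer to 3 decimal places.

σ̂²_MAP = 7.650

Sum of squared deviations about the known mean: SS = (6.7−9)² + (12.1−9)² + (14.2−9)² + (13−9)² + (14.4−9)² + (5−9)² = 103.1.
The Normal likelihood contributes (σ²)^(−n/2) exp(−SS/(2σ²)), so the posterior is Inverse-Gamma(α + n/2, β + SS/2) = Inverse-Gamma(6, 53.55).
The mode of Inverse-Gamma(a, b) is b/(a+1) = 53.55/7 ≈ 7.650.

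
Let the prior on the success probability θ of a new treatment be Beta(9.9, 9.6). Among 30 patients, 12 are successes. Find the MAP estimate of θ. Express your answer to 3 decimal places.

Prior: Beta(9.9, 9.6).
Data: 12 successes in 30 trials. The binomial likelihood contributes θ^12(1−θ)^18, so the posterior is Beta(9.9+12, 9.6+18) = Beta(21.9, 27.6).
For Beta(a, b) with a, b > 1 the mode is (a−1)/(a+b−2) = 20.9/47.5 ≈ 0.440.

θ̂_MAP = 0.440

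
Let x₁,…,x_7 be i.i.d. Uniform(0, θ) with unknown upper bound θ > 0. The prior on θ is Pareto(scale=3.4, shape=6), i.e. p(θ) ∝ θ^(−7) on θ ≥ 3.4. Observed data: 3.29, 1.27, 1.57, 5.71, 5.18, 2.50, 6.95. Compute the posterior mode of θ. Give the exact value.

The Uniform(0, θ) likelihood is θ^(−n) for θ ≥ max(xᵢ), zero otherwise. Here max(xᵢ) = 6.95.
Posterior ∝ θ^(−7) · θ^(−7) = θ^(−14) on θ ≥ max(3.4, 6.95) = 6.95.
This density is strictly decreasing in θ, so the posterior mode lies at the lower boundary of the support.

θ̂_MAP = 6.95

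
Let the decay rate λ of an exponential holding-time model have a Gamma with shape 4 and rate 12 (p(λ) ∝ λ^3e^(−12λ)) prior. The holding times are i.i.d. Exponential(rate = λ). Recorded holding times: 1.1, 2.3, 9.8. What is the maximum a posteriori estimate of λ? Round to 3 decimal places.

λ̂_MAP = 0.238

The Exponential(rate=λ) likelihood is ∝ λ^n e^(−λΣtᵢ). Here n = 3 and Σtᵢ = 1.1 + 2.3 + 9.8 = 13.2.
Posterior ∝ λ^3e^(−12λ) · λ^3e^(−13.2λ) = λ^6e^(−25.2λ), i.e. Gamma(7, 25.2).
Mode = (a−1)/b = 6/25.2 ≈ 0.238.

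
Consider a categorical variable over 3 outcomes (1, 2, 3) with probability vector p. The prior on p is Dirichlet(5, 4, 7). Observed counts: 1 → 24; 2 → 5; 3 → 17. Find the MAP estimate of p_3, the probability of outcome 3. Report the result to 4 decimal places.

The posterior is Dirichlet(αᵢ + nᵢ) = Dirichlet(29, 9, 24).
For a Dirichlet(a₁,…,a_K) with all aᵢ > 1, the mode has j-th component (aⱼ − 1)/(Σaᵢ − K).
Here Σaᵢ = 62 and K = 3, so p_3 = (24 − 1)/(62 − 3) = 23/59 ≈ 0.3898.

MAP estimate: 0.3898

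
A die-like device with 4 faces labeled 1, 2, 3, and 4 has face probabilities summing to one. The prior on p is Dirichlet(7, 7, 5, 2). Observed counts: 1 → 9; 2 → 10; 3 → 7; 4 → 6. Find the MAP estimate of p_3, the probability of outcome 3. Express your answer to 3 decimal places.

MAP estimate: 0.224

The posterior is Dirichlet(αᵢ + nᵢ) = Dirichlet(16, 17, 12, 8).
For a Dirichlet(a₁,…,a_K) with all aᵢ > 1, the mode has j-th component (aⱼ − 1)/(Σaᵢ − K).
Here Σaᵢ = 53 and K = 4, so p_3 = (12 − 1)/(53 − 4) = 11/49 ≈ 0.224.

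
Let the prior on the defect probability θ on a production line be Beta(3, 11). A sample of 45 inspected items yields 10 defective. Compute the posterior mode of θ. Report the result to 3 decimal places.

θ̂_MAP = 0.211

Prior: Beta(3, 11).
Data: 10 successes in 45 trials. The binomial likelihood contributes θ^10(1−θ)^35, so the posterior is Beta(3+10, 11+35) = Beta(13, 46).
For Beta(a, b) with a, b > 1 the mode is (a−1)/(a+b−2) = 12/57 ≈ 0.211.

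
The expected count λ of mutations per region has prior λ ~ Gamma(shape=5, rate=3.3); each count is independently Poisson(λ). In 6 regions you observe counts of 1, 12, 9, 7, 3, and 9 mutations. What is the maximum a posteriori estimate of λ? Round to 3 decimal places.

λ̂_MAP = 4.839

Σxᵢ = 1+12+9+7+3+9 = 41, with n = 6.
Posterior ∝ λ^4e^(−3.3λ) · λ^41e^(−6λ) = λ^45e^(−9.3λ), i.e. Gamma(shape=46, rate=9.3).
The mode of a Gamma(a, b) with a ≥ 1 (shape–rate) is (a−1)/b = 45/9.3 ≈ 4.839.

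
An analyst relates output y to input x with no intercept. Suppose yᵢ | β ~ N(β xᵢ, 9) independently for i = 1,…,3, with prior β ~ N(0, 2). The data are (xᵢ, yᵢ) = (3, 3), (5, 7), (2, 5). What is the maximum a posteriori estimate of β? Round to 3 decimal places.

β̂_MAP = 1.271

log p(β | y) = −Σ(yᵢ − βxᵢ)²/(2·9) − β²/(2·2) + const.
Setting the derivative to zero: Σxᵢ(yᵢ − βxᵢ)/9 − β/2 = 0, so β = Σxᵢyᵢ / (Σxᵢ² + σ²/τ²).
Σxᵢyᵢ = 3·3 + 5·7 + 2·5 = 54; Σxᵢ² = 38; σ²/τ² = 4.5.
β̂_MAP = 54 / (38 + 4.5) = 54/42.5 ≈ 1.271.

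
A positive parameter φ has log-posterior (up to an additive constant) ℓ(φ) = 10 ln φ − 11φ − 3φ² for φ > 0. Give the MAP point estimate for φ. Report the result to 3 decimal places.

φ̂_MAP = 0.667

ℓ'(φ) = 10/φ − 11 − 6φ. Setting this to zero and multiplying by φ: 6φ² + 11φ − 10 = 0.
φ = (−11 + √(11² + 4·6·10)) / (2·6) = (−11 + √361) / 12 = (−11 + 19)/12 = 2/3.
ℓ''(φ) = −10/φ² − 6 < 0, confirming a maximum.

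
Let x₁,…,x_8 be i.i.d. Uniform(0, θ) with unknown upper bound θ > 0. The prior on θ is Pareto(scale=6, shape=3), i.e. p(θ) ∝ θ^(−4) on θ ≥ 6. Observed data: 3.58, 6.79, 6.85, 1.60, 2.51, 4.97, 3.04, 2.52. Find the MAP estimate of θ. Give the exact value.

θ̂_MAP = 6.85

The Uniform(0, θ) likelihood is θ^(−n) for θ ≥ max(xᵢ), zero otherwise. Here max(xᵢ) = 6.85.
Posterior ∝ θ^(−4) · θ^(−8) = θ^(−12) on θ ≥ max(6, 6.85) = 6.85.
This density is strictly decreasing in θ, so the posterior mode lies at the lower boundary of the support.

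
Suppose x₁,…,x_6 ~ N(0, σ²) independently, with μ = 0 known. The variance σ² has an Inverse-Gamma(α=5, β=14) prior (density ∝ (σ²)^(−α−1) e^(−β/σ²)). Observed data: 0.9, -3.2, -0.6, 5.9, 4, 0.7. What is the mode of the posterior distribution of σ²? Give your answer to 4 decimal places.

σ̂²_MAP = 5.0394

Sum of squared deviations about the known mean: SS = (0.9−0)² + (-3.2−0)² + (-0.6−0)² + (5.9−0)² + (4−0)² + (0.7−0)² = 62.71.
The Normal likelihood contributes (σ²)^(−n/2) exp(−SS/(2σ²)), so the posterior is Inverse-Gamma(α + n/2, β + SS/2) = Inverse-Gamma(8, 45.355).
The mode of Inverse-Gamma(a, b) is b/(a+1) = 45.355/9 ≈ 5.0394.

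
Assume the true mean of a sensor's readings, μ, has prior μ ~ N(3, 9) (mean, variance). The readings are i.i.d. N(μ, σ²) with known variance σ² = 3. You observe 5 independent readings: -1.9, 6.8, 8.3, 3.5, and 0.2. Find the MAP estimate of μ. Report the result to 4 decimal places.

n = 5; x̄ = ((-1.9) + 6.8 + 8.3 + 3.5 + 0.2)/5 = 16.9/5 = 3.38.
For a Normal prior and Normal likelihood with known variance, the posterior is Normal; its mode equals its mean, the precision-weighted average.
Prior precision 1/σ₀² = 1/9; data precision n/σ² = 5/3.
μ̂ = ((1/9)·3 + (5/3)·3.38) / (1/9 + 5/3) = (179/30)/(16/9) = 3.35625 ≈ 3.3563.

μ̂_MAP = 3.3563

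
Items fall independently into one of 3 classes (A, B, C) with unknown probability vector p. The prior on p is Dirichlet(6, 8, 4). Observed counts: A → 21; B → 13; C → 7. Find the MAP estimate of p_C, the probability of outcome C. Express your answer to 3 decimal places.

MAP estimate of p_C = 0.179

The posterior is Dirichlet(αᵢ + nᵢ) = Dirichlet(27, 21, 11).
For a Dirichlet(a₁,…,a_K) with all aᵢ > 1, the mode has j-th component (aⱼ − 1)/(Σaᵢ − K).
Here Σaᵢ = 59 and K = 3, so p_C = (11 − 1)/(59 − 3) = 10/56 ≈ 0.179.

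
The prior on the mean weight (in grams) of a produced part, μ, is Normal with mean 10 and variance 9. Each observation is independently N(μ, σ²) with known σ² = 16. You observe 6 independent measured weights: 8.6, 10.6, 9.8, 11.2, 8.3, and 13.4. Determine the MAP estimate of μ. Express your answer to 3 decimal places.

μ̂_MAP = 10.244

n = 6; x̄ = (8.6 + 10.6 + 9.8 + 11.2 + 8.3 + 13.4)/6 = 61.9/6 = 619/60 ≈ 10.3167.
For a Normal prior and Normal likelihood with known variance, the posterior is Normal; its mode equals its mean, the precision-weighted average.
Prior precision 1/σ₀² = 1/9; data precision n/σ² = 6/16 = 0.375.
μ̂ = ((1/9)·10 + 0.375·(619/60)) / (1/9 + 0.375) = (7171/1440)/(35/72) = 7171/700 ≈ 10.244.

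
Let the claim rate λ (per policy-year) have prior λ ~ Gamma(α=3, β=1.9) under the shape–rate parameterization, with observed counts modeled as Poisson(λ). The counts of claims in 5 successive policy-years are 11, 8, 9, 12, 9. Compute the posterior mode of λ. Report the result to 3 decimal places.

λ̂_MAP = 7.391

Σxᵢ = 11+8+9+12+9 = 49, with n = 5.
Posterior ∝ λ^2e^(−1.9λ) · λ^49e^(−5λ) = λ^51e^(−6.9λ), i.e. Gamma(shape=52, rate=6.9).
The mode of a Gamma(a, b) with a ≥ 1 (shape–rate) is (a−1)/b = 51/6.9 ≈ 7.391.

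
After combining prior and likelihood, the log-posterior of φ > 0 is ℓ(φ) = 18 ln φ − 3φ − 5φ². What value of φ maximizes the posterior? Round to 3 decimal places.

ℓ'(φ) = 18/φ − 3 − 10φ. Setting this to zero and multiplying by φ: 10φ² + 3φ − 18 = 0.
φ = (−3 + √(3² + 4·10·18)) / (2·10) = (−3 + √729) / 20 = (−3 + 27)/20 = 6/5.
ℓ''(φ) = −18/φ² − 10 < 0, confirming a maximum.

φ̂_MAP = 1.200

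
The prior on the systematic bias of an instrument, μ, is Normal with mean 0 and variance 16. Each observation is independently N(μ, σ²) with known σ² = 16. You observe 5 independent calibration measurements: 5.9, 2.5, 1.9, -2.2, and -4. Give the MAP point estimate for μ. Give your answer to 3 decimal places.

μ̂_MAP = 0.683

n = 5; x̄ = (5.9 + 2.5 + 1.9 + (-2.2) + (-4))/5 = 4.1/5 = 0.82.
For a Normal prior and Normal likelihood with known variance, the posterior is Normal; its mode equals its mean, the precision-weighted average.
Prior precision 1/σ₀² = 1/16 = 0.0625; data precision n/σ² = 5/16 = 0.3125.
μ̂ = (0.0625·0 + 0.3125·0.82) / (0.0625 + 0.3125) = 0.25625/0.375 = 41/60 ≈ 0.683.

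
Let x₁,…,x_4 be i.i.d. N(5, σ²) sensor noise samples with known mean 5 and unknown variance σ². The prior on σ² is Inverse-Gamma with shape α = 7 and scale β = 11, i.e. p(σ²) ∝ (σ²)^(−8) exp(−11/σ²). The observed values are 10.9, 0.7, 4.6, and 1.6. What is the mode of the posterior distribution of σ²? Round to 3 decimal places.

σ̂²_MAP = 4.351

Sum of squared deviations about the known mean: SS = (10.9−5)² + (0.7−5)² + (4.6−5)² + (1.6−5)² = 65.02.
The Normal likelihood contributes (σ²)^(−n/2) exp(−SS/(2σ²)), so the posterior is Inverse-Gamma(α + n/2, β + SS/2) = Inverse-Gamma(9, 43.51).
The mode of Inverse-Gamma(a, b) is b/(a+1) = 43.51/10 ≈ 4.351.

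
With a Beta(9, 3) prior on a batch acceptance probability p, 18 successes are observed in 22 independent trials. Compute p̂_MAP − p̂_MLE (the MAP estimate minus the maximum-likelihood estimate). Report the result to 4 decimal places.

MAP − MLE = -0.0057

Posterior is Beta(27, 7); MAP = (27−1)/(34−2) = 26/32 ≈ 0.81250.
MLE ignores the prior: p̂_MLE = k/n = 18/22 ≈ 0.81818.
Difference = 26/32 − 18/22 = -1/176 ≈ -0.0057.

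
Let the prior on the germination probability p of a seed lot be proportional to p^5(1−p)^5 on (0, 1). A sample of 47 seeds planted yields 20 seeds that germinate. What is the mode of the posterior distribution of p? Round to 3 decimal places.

p̂_MAP = 0.439

The prior density ∝ p^5(1−p)^5 is the kernel of Beta(6, 6).
Data: 20 successes in 47 trials. The binomial likelihood contributes p^20(1−p)^27, so the posterior is Beta(6+20, 6+27) = Beta(26, 33).
For Beta(a, b) with a, b > 1 the mode is (a−1)/(a+b−2) = 25/57 ≈ 0.439.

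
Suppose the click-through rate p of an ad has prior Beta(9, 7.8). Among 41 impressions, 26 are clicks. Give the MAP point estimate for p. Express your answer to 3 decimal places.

p̂_MAP = 0.609

Prior: Beta(9, 7.8).
Data: 26 successes in 41 trials. The binomial likelihood contributes p^26(1−p)^15, so the posterior is Beta(9+26, 7.8+15) = Beta(35, 22.8).
For Beta(a, b) with a, b > 1 the mode is (a−1)/(a+b−2) = 34/55.8 ≈ 0.609.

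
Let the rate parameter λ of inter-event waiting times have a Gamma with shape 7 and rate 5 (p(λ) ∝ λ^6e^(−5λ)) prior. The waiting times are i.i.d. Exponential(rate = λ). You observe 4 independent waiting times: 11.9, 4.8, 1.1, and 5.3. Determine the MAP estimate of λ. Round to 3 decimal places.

λ̂_MAP = 0.356

The Exponential(rate=λ) likelihood is ∝ λ^n e^(−λΣtᵢ). Here n = 4 and Σtᵢ = 11.9 + 4.8 + 1.1 + 5.3 = 23.1.
Posterior ∝ λ^6e^(−5λ) · λ^4e^(−23.1λ) = λ^10e^(−28.1λ), i.e. Gamma(11, 28.1).
Mode = (a−1)/b = 10/28.1 ≈ 0.356.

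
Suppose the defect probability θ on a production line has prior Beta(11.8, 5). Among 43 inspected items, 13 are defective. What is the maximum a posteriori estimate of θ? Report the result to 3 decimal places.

Prior: Beta(11.8, 5).
Data: 13 successes in 43 trials. The binomial likelihood contributes θ^13(1−θ)^30, so the posterior is Beta(11.8+13, 5+30) = Beta(24.8, 35).
For Beta(a, b) with a, b > 1 the mode is (a−1)/(a+b−2) = 23.8/57.8 ≈ 0.412.

θ̂_MAP = 0.412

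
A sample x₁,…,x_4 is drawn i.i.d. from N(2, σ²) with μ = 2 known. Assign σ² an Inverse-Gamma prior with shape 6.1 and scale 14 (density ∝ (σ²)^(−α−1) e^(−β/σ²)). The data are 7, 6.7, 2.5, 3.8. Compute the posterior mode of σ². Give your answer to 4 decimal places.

σ̂²_MAP = 4.3176

Sum of squared deviations about the known mean: SS = (7−2)² + (6.7−2)² + (2.5−2)² + (3.8−2)² = 50.58.
The Normal likelihood contributes (σ²)^(−n/2) exp(−SS/(2σ²)), so the posterior is Inverse-Gamma(α + n/2, β + SS/2) = Inverse-Gamma(8.1, 39.29).
The mode of Inverse-Gamma(a, b) is b/(a+1) = 39.29/9.1 ≈ 4.3176.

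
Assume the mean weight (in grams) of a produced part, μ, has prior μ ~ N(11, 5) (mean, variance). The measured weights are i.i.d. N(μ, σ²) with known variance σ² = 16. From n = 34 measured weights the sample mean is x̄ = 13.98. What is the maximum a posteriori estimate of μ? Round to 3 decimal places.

μ̂_MAP = 13.724

n = 34, x̄ = 13.98.
For a Normal prior and Normal likelihood with known variance, the posterior is Normal; its mode equals its mean, the precision-weighted average.
Prior precision 1/σ₀² = 1/5 = 0.2; data precision n/σ² = 34/16 = 2.125.
μ̂ = (0.2·11 + 2.125·13.98) / (0.2 + 2.125) = 31.9075/2.325 = 12763/930 ≈ 13.724.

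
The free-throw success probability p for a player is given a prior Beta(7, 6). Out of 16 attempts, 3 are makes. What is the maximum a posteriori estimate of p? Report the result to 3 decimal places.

Prior: Beta(7, 6).
Data: 3 successes in 16 trials. The binomial likelihood contributes p^3(1−p)^13, so the posterior is Beta(7+3, 6+13) = Beta(10, 19).
For Beta(a, b) with a, b > 1 the mode is (a−1)/(a+b−2) = 9/27 ≈ 0.333.

p̂_MAP = 0.333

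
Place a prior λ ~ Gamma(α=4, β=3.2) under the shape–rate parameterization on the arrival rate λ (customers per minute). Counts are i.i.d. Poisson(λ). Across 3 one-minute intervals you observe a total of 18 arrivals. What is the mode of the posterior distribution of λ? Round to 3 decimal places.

Σxᵢ = 18, n = 3.
Posterior ∝ λ^3e^(−3.2λ) · λ^18e^(−3λ) = λ^21e^(−6.2λ), i.e. Gamma(shape=22, rate=6.2).
The mode of a Gamma(a, b) with a ≥ 1 (shape–rate) is (a−1)/b = 21/6.2 ≈ 3.387.

λ̂_MAP = 3.387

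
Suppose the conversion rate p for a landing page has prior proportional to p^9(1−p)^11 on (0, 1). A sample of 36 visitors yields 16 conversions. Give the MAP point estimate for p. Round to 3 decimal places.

The prior density ∝ p^9(1−p)^11 is the kernel of Beta(10, 12).
Data: 16 successes in 36 trials. The binomial likelihood contributes p^16(1−p)^20, so the posterior is Beta(10+16, 12+20) = Beta(26, 32).
For Beta(a, b) with a, b > 1 the mode is (a−1)/(a+b−2) = 25/56 ≈ 0.446.

p̂_MAP = 0.446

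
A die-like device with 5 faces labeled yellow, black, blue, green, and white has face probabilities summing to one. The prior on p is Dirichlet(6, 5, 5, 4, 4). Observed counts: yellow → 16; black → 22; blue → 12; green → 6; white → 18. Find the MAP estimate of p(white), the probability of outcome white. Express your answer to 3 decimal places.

The posterior is Dirichlet(αᵢ + nᵢ) = Dirichlet(22, 27, 17, 10, 22).
For a Dirichlet(a₁,…,a_K) with all aᵢ > 1, the mode has j-th component (aⱼ − 1)/(Σaᵢ − K).
Here Σaᵢ = 98 and K = 5, so p(white) = (22 − 1)/(98 − 5) = 21/93 ≈ 0.226.

MAP estimate of p(white) = 0.226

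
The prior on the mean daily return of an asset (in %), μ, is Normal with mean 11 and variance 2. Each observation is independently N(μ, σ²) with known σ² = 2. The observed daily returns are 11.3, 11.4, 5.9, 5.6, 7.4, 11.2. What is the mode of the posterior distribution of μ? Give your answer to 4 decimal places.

n = 6; x̄ = (11.3 + 11.4 + 5.9 + 5.6 + 7.4 + 11.2)/6 = 52.8/6 = 8.8.
For a Normal prior and Normal likelihood with known variance, the posterior is Normal; its mode equals its mean, the precision-weighted average.
Prior precision 1/σ₀² = 1/2 = 0.5; data precision n/σ² = 6/2 = 3.
μ̂ = (0.5·11 + 3·8.8) / (0.5 + 3) = 31.9/3.5 = 319/35 ≈ 9.1143.

μ̂_MAP = 9.1143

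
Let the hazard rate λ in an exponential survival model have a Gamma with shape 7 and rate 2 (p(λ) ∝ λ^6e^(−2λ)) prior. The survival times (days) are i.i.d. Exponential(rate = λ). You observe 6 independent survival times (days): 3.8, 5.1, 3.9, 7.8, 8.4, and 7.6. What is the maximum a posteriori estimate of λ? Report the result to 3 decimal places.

The Exponential(rate=λ) likelihood is ∝ λ^n e^(−λΣtᵢ). Here n = 6 and Σtᵢ = 3.8 + 5.1 + 3.9 + 7.8 + 8.4 + 7.6 = 36.6.
Posterior ∝ λ^6e^(−2λ) · λ^6e^(−36.6λ) = λ^12e^(−38.6λ), i.e. Gamma(13, 38.6).
Mode = (a−1)/b = 12/38.6 ≈ 0.311.

λ̂_MAP = 0.311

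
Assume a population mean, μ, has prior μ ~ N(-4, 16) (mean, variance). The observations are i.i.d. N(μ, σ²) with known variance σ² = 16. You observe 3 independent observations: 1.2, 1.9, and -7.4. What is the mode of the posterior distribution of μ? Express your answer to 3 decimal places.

μ̂_MAP = -2.075

n = 3; x̄ = (1.2 + 1.9 + (-7.4))/3 = -4.3/3 = -43/30 ≈ -1.4333.
For a Normal prior and Normal likelihood with known variance, the posterior is Normal; its mode equals its mean, the precision-weighted average.
Prior precision 1/σ₀² = 1/16 = 0.0625; data precision n/σ² = 3/16 = 0.1875.
μ̂ = (0.0625·(-4) + 0.1875·(-43/30)) / (0.0625 + 0.1875) = (-0.51875)/0.25 = -2.075.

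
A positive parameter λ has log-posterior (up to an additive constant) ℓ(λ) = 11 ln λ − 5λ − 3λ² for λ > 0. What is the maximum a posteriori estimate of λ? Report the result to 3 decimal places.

λ̂_MAP = 1.000

ℓ'(λ) = 11/λ − 5 − 6λ. Setting this to zero and multiplying by λ: 6λ² + 5λ − 11 = 0.
λ = (−5 + √(5² + 4·6·11)) / (2·6) = (−5 + √289) / 12 = (−5 + 17)/12 = 1.
ℓ''(λ) = −11/λ² − 6 < 0, confirming a maximum.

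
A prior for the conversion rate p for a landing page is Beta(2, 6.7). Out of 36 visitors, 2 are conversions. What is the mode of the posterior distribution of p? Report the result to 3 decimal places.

Prior: Beta(2, 6.7).
Data: 2 successes in 36 trials. The binomial likelihood contributes p^2(1−p)^34, so the posterior is Beta(2+2, 6.7+34) = Beta(4, 40.7).
For Beta(a, b) with a, b > 1 the mode is (a−1)/(a+b−2) = 3/42.7 ≈ 0.070.

p̂_MAP = 0.070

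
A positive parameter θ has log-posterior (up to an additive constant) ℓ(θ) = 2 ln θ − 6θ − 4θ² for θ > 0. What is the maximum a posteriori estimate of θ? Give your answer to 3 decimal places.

ℓ'(θ) = 2/θ − 6 − 8θ. Setting this to zero and multiplying by θ: 8θ² + 6θ − 2 = 0.
θ = (−6 + √(6² + 4·8·2)) / (2·8) = (−6 + √100) / 16 = (−6 + 10)/16 = 1/4.
ℓ''(θ) = −2/θ² − 8 < 0, confirming a maximum.

θ̂_MAP = 0.250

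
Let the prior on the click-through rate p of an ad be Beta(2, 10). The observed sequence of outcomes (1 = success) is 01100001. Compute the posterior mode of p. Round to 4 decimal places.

Prior: Beta(2, 10).
Data: 3 successes in 8 trials (from the sequence). The binomial likelihood contributes p^3(1−p)^5, so the posterior is Beta(2+3, 10+5) = Beta(5, 15).
For Beta(a, b) with a, b > 1 the mode is (a−1)/(a+b−2) = 4/18 ≈ 0.2222.

p̂_MAP = 0.2222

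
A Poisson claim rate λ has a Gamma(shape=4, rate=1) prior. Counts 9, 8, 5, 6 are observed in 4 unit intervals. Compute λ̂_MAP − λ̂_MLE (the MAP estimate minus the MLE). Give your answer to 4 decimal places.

Σxᵢ = 28. Posterior is Gamma(32, 5); MAP = (32−1)/5 = 31/5 ≈ 6.20000.
MLE = x̄ = 28/4 ≈ 7.00000.
Difference = 31/5 − 28/4 = -4/5 ≈ -0.8000.

MAP − MLE = -0.8000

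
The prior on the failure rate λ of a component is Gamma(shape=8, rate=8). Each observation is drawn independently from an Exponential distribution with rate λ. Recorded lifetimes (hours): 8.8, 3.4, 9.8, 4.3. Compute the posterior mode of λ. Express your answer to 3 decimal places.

The Exponential(rate=λ) likelihood is ∝ λ^n e^(−λΣtᵢ). Here n = 4 and Σtᵢ = 8.8 + 3.4 + 9.8 + 4.3 = 26.3.
Posterior ∝ λ^7e^(−8λ) · λ^4e^(−26.3λ) = λ^11e^(−34.3λ), i.e. Gamma(12, 34.3).
Mode = (a−1)/b = 11/34.3 ≈ 0.321.

λ̂_MAP = 0.321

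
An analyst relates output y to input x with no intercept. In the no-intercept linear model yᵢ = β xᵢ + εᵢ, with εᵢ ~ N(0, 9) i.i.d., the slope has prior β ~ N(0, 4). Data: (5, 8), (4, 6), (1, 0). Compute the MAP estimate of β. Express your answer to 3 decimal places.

β̂_MAP = 1.446

log p(β | y) = −Σ(yᵢ − βxᵢ)²/(2·9) − β²/(2·4) + const.
Setting the derivative to zero: Σxᵢ(yᵢ − βxᵢ)/9 − β/4 = 0, so β = Σxᵢyᵢ / (Σxᵢ² + σ²/τ²).
Σxᵢyᵢ = 5·8 + 4·6 + 1·0 = 64; Σxᵢ² = 42; σ²/τ² = 2.25.
β̂_MAP = 64 / (42 + 2.25) = 64/44.25 ≈ 1.446.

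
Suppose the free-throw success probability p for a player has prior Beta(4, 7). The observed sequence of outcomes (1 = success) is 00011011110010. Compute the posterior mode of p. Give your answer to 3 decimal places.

Prior: Beta(4, 7).
Data: 7 successes in 14 trials (from the sequence). The binomial likelihood contributes p^7(1−p)^7, so the posterior is Beta(4+7, 7+7) = Beta(11, 14).
For Beta(a, b) with a, b > 1 the mode is (a−1)/(a+b−2) = 10/23 ≈ 0.435.

p̂_MAP = 0.435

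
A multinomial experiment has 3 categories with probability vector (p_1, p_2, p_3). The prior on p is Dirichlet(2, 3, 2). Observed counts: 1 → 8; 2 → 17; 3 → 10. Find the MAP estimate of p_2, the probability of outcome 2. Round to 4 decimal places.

The posterior is Dirichlet(αᵢ + nᵢ) = Dirichlet(10, 20, 12).
For a Dirichlet(a₁,…,a_K) with all aᵢ > 1, the mode has j-th component (aⱼ − 1)/(Σaᵢ − K).
Here Σaᵢ = 42 and K = 3, so p_2 = (20 − 1)/(42 − 3) = 19/39 ≈ 0.4872.

MAP estimate: 0.4872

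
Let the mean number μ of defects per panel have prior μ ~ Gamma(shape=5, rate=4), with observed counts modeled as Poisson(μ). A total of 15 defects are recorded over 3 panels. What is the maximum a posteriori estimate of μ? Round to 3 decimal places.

Σxᵢ = 15, n = 3.
Posterior ∝ μ^4e^(−4μ) · μ^15e^(−3μ) = μ^19e^(−7μ), i.e. Gamma(shape=20, rate=7).
The mode of a Gamma(a, b) with a ≥ 1 (shape–rate) is (a−1)/b = 19/7 ≈ 2.714.

μ̂_MAP = 2.714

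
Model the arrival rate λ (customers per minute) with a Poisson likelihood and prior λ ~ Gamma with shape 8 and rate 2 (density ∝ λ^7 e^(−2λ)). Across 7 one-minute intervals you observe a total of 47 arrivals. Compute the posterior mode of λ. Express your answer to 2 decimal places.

Σxᵢ = 47, n = 7.
Posterior ∝ λ^7e^(−2λ) · λ^47e^(−7λ) = λ^54e^(−9λ), i.e. Gamma(shape=55, rate=9).
The mode of a Gamma(a, b) with a ≥ 1 (shape–rate) is (a−1)/b = 54/9 ≈ 6.00.

λ̂_MAP = 6.00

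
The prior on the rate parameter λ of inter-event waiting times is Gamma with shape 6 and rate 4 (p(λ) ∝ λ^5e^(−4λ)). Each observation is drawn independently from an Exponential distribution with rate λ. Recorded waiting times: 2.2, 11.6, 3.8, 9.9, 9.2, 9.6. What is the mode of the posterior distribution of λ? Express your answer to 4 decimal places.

The Exponential(rate=λ) likelihood is ∝ λ^n e^(−λΣtᵢ). Here n = 6 and Σtᵢ = 2.2 + 11.6 + 3.8 + 9.9 + 9.2 + 9.6 = 46.3.
Posterior ∝ λ^5e^(−4λ) · λ^6e^(−46.3λ) = λ^11e^(−50.3λ), i.e. Gamma(12, 50.3).
Mode = (a−1)/b = 11/50.3 ≈ 0.2187.

λ̂_MAP = 0.2187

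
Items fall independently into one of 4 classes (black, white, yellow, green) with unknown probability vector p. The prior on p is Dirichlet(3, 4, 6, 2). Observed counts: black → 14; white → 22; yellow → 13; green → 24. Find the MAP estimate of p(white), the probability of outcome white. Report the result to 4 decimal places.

MAP estimate of p(white) = 0.2976

The posterior is Dirichlet(αᵢ + nᵢ) = Dirichlet(17, 26, 19, 26).
For a Dirichlet(a₁,…,a_K) with all aᵢ > 1, the mode has j-th component (aⱼ − 1)/(Σaᵢ − K).
Here Σaᵢ = 88 and K = 4, so p(white) = (26 − 1)/(88 − 4) = 25/84 ≈ 0.2976.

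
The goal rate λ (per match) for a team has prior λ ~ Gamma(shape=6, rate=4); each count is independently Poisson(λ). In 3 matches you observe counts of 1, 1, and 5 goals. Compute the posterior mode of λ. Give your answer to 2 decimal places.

λ̂_MAP = 1.71

Σxᵢ = 1+1+5 = 7, with n = 3.
Posterior ∝ λ^5e^(−4λ) · λ^7e^(−3λ) = λ^12e^(−7λ), i.e. Gamma(shape=13, rate=7).
The mode of a Gamma(a, b) with a ≥ 1 (shape–rate) is (a−1)/b = 12/7 ≈ 1.71.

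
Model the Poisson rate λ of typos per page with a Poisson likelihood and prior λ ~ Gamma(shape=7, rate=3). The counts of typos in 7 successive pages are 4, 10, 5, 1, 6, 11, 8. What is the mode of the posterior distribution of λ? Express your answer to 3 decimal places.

λ̂_MAP = 5.100

Σxᵢ = 4+10+5+1+6+11+8 = 45, with n = 7.
Posterior ∝ λ^6e^(−3λ) · λ^45e^(−7λ) = λ^51e^(−10λ), i.e. Gamma(shape=52, rate=10).
The mode of a Gamma(a, b) with a ≥ 1 (shape–rate) is (a−1)/b = 51/10 ≈ 5.100.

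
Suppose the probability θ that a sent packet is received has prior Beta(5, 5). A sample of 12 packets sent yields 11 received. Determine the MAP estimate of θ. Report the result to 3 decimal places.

θ̂_MAP = 0.750

Prior: Beta(5, 5).
Data: 11 successes in 12 trials. The binomial likelihood contributes θ^11(1−θ)^1, so the posterior is Beta(5+11, 5+1) = Beta(16, 6).
For Beta(a, b) with a, b > 1 the mode is (a−1)/(a+b−2) = 15/20 ≈ 0.750.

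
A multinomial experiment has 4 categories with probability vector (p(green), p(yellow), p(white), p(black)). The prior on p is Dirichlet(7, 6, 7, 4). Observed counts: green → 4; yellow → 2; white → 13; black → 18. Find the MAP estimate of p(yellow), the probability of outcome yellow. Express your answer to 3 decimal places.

The posterior is Dirichlet(αᵢ + nᵢ) = Dirichlet(11, 8, 20, 22).
For a Dirichlet(a₁,…,a_K) with all aᵢ > 1, the mode has j-th component (aⱼ − 1)/(Σaᵢ − K).
Here Σaᵢ = 61 and K = 4, so p(yellow) = (8 − 1)/(61 − 4) = 7/57 ≈ 0.123.

MAP estimate of p(yellow) = 0.123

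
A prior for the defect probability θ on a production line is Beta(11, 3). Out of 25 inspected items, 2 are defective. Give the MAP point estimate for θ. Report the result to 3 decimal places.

Prior: Beta(11, 3).
Data: 2 successes in 25 trials. The binomial likelihood contributes θ^2(1−θ)^23, so the posterior is Beta(11+2, 3+23) = Beta(13, 26).
For Beta(a, b) with a, b > 1 the mode is (a−1)/(a+b−2) = 12/37 ≈ 0.324.

θ̂_MAP = 0.324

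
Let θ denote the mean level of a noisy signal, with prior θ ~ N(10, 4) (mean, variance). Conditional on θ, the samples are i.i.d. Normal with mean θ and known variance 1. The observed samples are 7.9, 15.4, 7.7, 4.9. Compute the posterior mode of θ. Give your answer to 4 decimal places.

θ̂_MAP = 9.0353

n = 4; x̄ = (7.9 + 15.4 + 7.7 + 4.9)/4 = 35.9/4 = 8.975.
For a Normal prior and Normal likelihood with known variance, the posterior is Normal; its mode equals its mean, the precision-weighted average.
Prior precision 1/σ₀² = 1/4 = 0.25; data precision n/σ² = 4/1 = 4.
θ̂ = (0.25·10 + 4·8.975) / (0.25 + 4) = 38.4/4.25 = 768/85 ≈ 9.0353.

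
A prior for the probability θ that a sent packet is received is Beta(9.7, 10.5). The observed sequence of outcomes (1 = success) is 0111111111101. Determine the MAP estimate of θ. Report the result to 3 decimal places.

Prior: Beta(9.7, 10.5).
Data: 11 successes in 13 trials (from the sequence). The binomial likelihood contributes θ^11(1−θ)^2, so the posterior is Beta(9.7+11, 10.5+2) = Beta(20.7, 12.5).
For Beta(a, b) with a, b > 1 the mode is (a−1)/(a+b−2) = 19.7/31.2 ≈ 0.631.

θ̂_MAP = 0.631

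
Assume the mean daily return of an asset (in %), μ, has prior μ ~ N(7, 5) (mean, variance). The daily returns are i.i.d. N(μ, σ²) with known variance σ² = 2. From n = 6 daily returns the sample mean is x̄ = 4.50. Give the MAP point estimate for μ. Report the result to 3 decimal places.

μ̂_MAP = 4.656

n = 6, x̄ = 4.50.
For a Normal prior and Normal likelihood with known variance, the posterior is Normal; its mode equals its mean, the precision-weighted average.
Prior precision 1/σ₀² = 1/5 = 0.2; data precision n/σ² = 6/2 = 3.
μ̂ = (0.2·7 + 3·4.5) / (0.2 + 3) = 14.9/3.2 = 4.65625 ≈ 4.656.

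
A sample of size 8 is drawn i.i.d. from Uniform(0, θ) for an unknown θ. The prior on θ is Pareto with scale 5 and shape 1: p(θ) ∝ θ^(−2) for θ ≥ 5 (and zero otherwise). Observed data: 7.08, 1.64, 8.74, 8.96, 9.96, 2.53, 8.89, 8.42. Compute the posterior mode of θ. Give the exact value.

θ̂_MAP = 9.96

The Uniform(0, θ) likelihood is θ^(−n) for θ ≥ max(xᵢ), zero otherwise. Here max(xᵢ) = 9.96.
Posterior ∝ θ^(−2) · θ^(−8) = θ^(−10) on θ ≥ max(5, 9.96) = 9.96.
This density is strictly decreasing in θ, so the posterior mode lies at the lower boundary of the support.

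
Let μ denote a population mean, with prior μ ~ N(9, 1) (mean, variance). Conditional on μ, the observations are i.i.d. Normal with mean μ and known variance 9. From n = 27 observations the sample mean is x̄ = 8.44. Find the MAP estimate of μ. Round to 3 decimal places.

μ̂_MAP = 8.580

n = 27, x̄ = 8.44.
For a Normal prior and Normal likelihood with known variance, the posterior is Normal; its mode equals its mean, the precision-weighted average.
Prior precision 1/σ₀² = 1/1 = 1; data precision n/σ² = 27/9 = 3.
μ̂ = (1·9 + 3·8.44) / (1 + 3) = 34.32/4 = 8.580.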